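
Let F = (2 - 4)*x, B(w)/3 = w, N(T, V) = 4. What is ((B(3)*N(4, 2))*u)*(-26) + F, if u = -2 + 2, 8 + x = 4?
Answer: 8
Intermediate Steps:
x = -4 (x = -8 + 4 = -4)
B(w) = 3*w
u = 0
F = 8 (F = (2 - 4)*(-4) = -2*(-4) = 8)
((B(3)*N(4, 2))*u)*(-26) + F = (((3*3)*4)*0)*(-26) + 8 = ((9*4)*0)*(-26) + 8 = (36*0)*(-26) + 8 = 0*(-26) + 8 = 0 + 8 = 8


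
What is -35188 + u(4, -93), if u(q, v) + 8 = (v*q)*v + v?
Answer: -693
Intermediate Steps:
u(q, v) = -8 + v + q*v**2 (u(q, v) = -8 + ((v*q)*v + v) = -8 + ((q*v)*v + v) = -8 + (q*v**2 + v) = -8 + (v + q*v**2) = -8 + v + q*v**2)
-35188 + u(4, -93) = -35188 + (-8 - 93 + 4*(-93)**2) = -35188 + (-8 - 93 + 4*8649) = -35188 + (-8 - 93 + 34596) = -35188 + 34495 = -693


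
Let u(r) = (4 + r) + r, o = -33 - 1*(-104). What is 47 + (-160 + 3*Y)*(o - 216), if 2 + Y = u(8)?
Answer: 15417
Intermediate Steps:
o = 71 (o = -33 + 104 = 71)
u(r) = 4 + 2*r
Y = 18 (Y = -2 + (4 + 2*8) = -2 + (4 + 16) = -2 + 20 = 18)
47 + (-160 + 3*Y)*(o - 216) = 47 + (-160 + 3*18)*(71 - 216) = 47 + (-160 + 54)*(-145) = 47 - 106*(-145) = 47 + 15370 = 15417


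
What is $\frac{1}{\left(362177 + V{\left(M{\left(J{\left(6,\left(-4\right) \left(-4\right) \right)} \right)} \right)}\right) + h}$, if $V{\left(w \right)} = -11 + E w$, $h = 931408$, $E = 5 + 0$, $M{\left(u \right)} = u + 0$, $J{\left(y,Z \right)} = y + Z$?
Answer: $\frac{1}{1293684} \approx 7.7299 \cdot 10^{-7}$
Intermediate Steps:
$J{\left(y,Z \right)} = Z + y$
$M{\left(u \right)} = u$
$E = 5$
$V{\left(w \right)} = -11 + 5 w$
$\frac{1}{\left(362177 + V{\left(M{\left(J{\left(6,\left(-4\right) \left(-4\right) \right)} \right)} \right)}\right) + h} = \frac{1}{\left(362177 - \left(11 - 5 \left(\left(-4\right) \left(-4\right) + 6\right)\right)\right) + 931408} = \frac{1}{\left(362177 - \left(11 - 5 \left(16 + 6\right)\right)\right) + 931408} = \frac{1}{\left(362177 + \left(-11 + 5 \cdot 22\right)\right) + 931408} = \frac{1}{\left(362177 + \left(-11 + 110\right)\right) + 931408} = \frac{1}{\left(362177 + 99\right) + 931408} = \frac{1}{362276 + 931408} = \frac{1}{1293684}$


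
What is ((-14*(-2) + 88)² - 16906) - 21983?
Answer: -25433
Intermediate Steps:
((-14*(-2) + 88)² - 16906) - 21983 = ((28 + 88)² - 16906) - 21983 = (116² - 16906) - 21983 = (13456 - 16906) - 21983 = -3450 - 21983 = -25433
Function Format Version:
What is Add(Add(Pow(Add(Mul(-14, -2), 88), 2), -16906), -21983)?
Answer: -25433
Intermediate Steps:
Add(Add(Pow(Add(Mul(-14, -2), 88), 2), -16906), -21983) = Add(Add(Pow(Add(28, 88), 2), -16906), -21983) = Add(Add(Pow(116, 2), -16906), -21983) = Add(Add(13456, -16906), -21983) = Add(-3450, -21983) = -25433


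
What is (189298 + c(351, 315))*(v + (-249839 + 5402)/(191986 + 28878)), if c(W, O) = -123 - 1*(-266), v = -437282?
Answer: -2613747140348355/31552 ≈ -8.2839e+10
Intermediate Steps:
c(W, O) = 143 (c(W, O) = -123 + 266 = 143)
(189298 + c(351, 315))*(v + (-249839 + 5402)/(191986 + 28878)) = (189298 + 143)*(-437282 + (-249839 + 5402)/(191986 + 28878)) = 189441*(-437282 - 244437/220864) = 189441*(-96580096085/220864) = -2613747140348355/31552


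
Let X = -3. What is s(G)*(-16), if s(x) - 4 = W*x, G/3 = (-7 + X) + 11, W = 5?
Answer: -304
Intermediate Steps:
G = 3 (G = 3*((-7 - 3) + 11) = 3*(-10 + 11) = 3*1 = 3)
s(x) = 4 + 5*x
s(G)*(-16) = (4 + 5*3)*(-16) = (4 + 15)*(-16) = 19*(-16) = -304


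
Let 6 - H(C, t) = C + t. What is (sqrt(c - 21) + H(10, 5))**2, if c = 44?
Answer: (9 - sqrt(23))**2 ≈ 17.675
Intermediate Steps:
H(C, t) = 6 - C - t (H(C, t) = 6 - (C + t) = 6 + (-C - t) = 6 - C - t)
(sqrt(c - 21) + H(10, 5))**2 = (sqrt(44 - 21) + (6 - 1*10 - 1*5))**2 = (sqrt(23) + (6 - 10 - 5))**2 = (sqrt(23) - 9)**2 = (-9 + sqrt(23))**2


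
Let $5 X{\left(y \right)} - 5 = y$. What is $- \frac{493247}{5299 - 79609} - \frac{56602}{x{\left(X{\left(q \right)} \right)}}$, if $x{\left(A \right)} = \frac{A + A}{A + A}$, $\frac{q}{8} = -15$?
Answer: $- \frac{4205601373}{74310} \approx -56595.0$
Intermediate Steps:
$q = -120$ ($q = 8 \left(-15\right) = -120$)
$X{\left(y \right)} = 1 + \frac{y}{5}$
$x{\left(A \right)} = 1$ ($x{\left(A \right)} = \frac{2 A}{2 A} = 2 A \frac{1}{2 A} = 1$)
$- \frac{493247}{5299 - 79609} - \frac{56602}{x{\left(X{\left(q \right)} \right)}} = - \frac{493247}{5299 - 79609} - \frac{56602}{1} = - \frac{493247}{5299 - 79609} - 56602 = - \frac{493247}{-74310} - 56602 = \left(-493247\right) \left(- \frac{1}{74310}\right) - 56602 = \frac{493247}{74310} - 56602 = - \frac{4205601373}{74310}$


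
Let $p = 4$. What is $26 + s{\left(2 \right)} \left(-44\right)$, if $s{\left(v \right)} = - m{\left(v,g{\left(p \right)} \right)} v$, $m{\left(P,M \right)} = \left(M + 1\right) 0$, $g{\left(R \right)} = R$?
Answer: $26$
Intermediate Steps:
$m{\left(P,M \right)} = 0$ ($m{\left(P,M \right)} = \left(1 + M\right) 0 = 0$)
$s{\left(v \right)} = 0$ ($s{\left(v \right)} = - 0 v = \left(-1\right) 0 = 0$)
$26 + s{\left(2 \right)} \left(-44\right) = 26 + 0 \left(-44\right) = 26 + 0 = 26$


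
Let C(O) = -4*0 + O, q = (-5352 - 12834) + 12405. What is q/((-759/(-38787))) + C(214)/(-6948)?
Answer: -259655642297/878922 ≈ -2.9543e+5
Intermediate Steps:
q = -5781 (q = -18186 + 12405 = -5781)
C(O) = O (C(O) = 0 + O = O)
q/((-759/(-38787))) + C(214)/(-6948) = -5781/((-759/(-38787))) + 214/(-6948) = -5781/((-759*(-1/38787))) + 214*(-1/6948) = -5781/253/12929 - 107/3474 = -5781*12929/253 - 107/3474 = -74742549/253 - 107/3474 = -259655642297/878922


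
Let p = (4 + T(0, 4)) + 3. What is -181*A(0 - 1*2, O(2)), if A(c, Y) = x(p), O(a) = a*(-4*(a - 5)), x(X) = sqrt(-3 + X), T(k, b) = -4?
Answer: 0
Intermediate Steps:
p = 3 (p = (4 - 4) + 3 = 0 + 3 = 3)
O(a) = a*(20 - 4*a) (O(a) = a*(-4*(-5 + a)) = a*(20 - 4*a))
A(c, Y) = 0 (A(c, Y) = sqrt(-3 + 3) = sqrt(0) = 0)
-181*A(0 - 1*2, O(2)) = -181*0 = 0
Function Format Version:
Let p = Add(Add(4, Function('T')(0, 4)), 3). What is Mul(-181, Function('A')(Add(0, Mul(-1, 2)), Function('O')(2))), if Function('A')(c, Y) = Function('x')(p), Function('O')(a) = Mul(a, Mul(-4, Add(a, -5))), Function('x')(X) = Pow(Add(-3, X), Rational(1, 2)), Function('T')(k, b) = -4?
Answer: 0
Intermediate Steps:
p = 3 (p = Add(Add(4, -4), 3) = Add(0, 3) = 3)
Function('O')(a) = Mul(a, Add(20, Mul(-4, a))) (Function('O')(a) = Mul(a, Mul(-4, Add(-5, a))) = Mul(a, Add(20, Mul(-4, a))))
Function('A')(c, Y) = 0 (Function('A')(c, Y) = Pow(Add(-3, 3), Rational(1, 2)) = Pow(0, Rational(1, 2)) = 0)
Mul(-181, Function('A')(Add(0, Mul(-1, 2)), Function('O')(2))) = Mul(-181, 0) = 0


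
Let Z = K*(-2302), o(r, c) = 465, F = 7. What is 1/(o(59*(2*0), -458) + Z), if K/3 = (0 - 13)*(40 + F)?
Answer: 1/4220031 ≈ 2.3696e-7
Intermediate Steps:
K = -1833 (K = 3*((0 - 13)*(40 + 7)) = 3*(-13*47) = 3*(-611) = -1833)
Z = 4219566 (Z = -1833*(-2302) = 4219566)
1/(o(59*(2*0), -458) + Z) = 1/(465 + 4219566) = 1/4220031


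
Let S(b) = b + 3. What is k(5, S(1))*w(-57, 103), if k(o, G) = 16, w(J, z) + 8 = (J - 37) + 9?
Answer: -1488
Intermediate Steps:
w(J, z) = -36 + J (w(J, z) = -8 + ((J - 37) + 9) = -8 + ((-37 + J) + 9) = -8 + (-28 + J) = -36 + J)
S(b) = 3 + b
k(5, S(1))*w(-57, 103) = 16*(-36 - 57) = 16*(-93) = -1488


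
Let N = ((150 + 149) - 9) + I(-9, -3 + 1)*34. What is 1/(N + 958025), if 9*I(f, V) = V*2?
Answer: 9/8624699 ≈ 1.0435e-6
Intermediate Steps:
I(f, V) = 2*V/9 (I(f, V) = (V*2)/9 = (2*V)/9 = 2*V/9)
N = 2474/9 (N = ((150 + 149) - 9) + (2*(-3 + 1)/9)*34 = (299 - 9) + ((2/9)*(-2))*34 = 290 - 4/9*34 = 290 - 136/9 = 2474/9 ≈ 274.89)
1/(N + 958025) = 1/(2474/9 + 958025) = 1/(8624699/9) = 9/8624699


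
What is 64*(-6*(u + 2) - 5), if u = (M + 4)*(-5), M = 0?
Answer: 6592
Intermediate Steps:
u = -20 (u = (0 + 4)*(-5) = 4*(-5) = -20)
64*(-6*(u + 2) - 5) = 64*(-6*(-20 + 2) - 5) = 64*(-6*(-18) - 5) = 64*(108 - 5) = 64*103 = 6592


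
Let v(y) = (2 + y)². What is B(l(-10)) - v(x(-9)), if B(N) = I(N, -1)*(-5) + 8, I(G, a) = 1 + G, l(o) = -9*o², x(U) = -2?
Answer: 4503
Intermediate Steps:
B(N) = 3 - 5*N (B(N) = (1 + N)*(-5) + 8 = (-5 - 5*N) + 8 = 3 - 5*N)
B(l(-10)) - v(x(-9)) = (3 - (-45)*(-10)²) - (2 - 2)² = (3 - (-45)*100) - 1*0² = (3 - 5*(-900)) - 1*0 = (3 + 4500) + 0 = 4503 + 0 = 4503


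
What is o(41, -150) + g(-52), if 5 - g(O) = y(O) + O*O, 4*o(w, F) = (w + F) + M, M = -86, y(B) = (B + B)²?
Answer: -54255/4 ≈ -13564.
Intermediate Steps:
y(B) = 4*B² (y(B) = (2*B)² = 4*B²)
o(w, F) = -43/2 + F/4 + w/4 (o(w, F) = ((w + F) - 86)/4 = ((F + w) - 86)/4 = (-86 + F + w)/4 = -43/2 + F/4 + w/4)
g(O) = 5 - 5*O² (g(O) = 5 - (4*O² + O*O) = 5 - (4*O² + O²) = 5 - 5*O²)
o(41, -150) + g(-52) = (-43/2 + (¼)*(-150) + (¼)*41) + (5 - 5*(-52)²) = (-43/2 - 75/2 + 41/4) + (5 - 5*2704) = -195/4 + (5 - 13520) = -195/4 - 13515 = -54255/4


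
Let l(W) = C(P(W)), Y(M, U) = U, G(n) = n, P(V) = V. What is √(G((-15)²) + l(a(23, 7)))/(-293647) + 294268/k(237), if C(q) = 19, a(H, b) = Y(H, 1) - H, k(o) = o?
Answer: 294268/237 - 2*√61/293647 ≈ 1241.6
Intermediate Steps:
a(H, b) = 1 - H
l(W) = 19
√(G((-15)²) + l(a(23, 7)))/(-293647) + 294268/k(237) = √((-15)² + 19)/(-293647) + 294268/237 = √(225 + 19)*(-1/293647) + 294268*(1/237) = √244*(-1/293647) + 294268/237 = (2*√61)*(-1/293647) + 294268/237 = -2*√61/293647 + 294268/237 = 294268/237 - 2*√61/293647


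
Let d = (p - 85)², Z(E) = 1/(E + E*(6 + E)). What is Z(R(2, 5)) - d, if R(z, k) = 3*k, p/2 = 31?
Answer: -174569/330 ≈ -529.00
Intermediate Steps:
p = 62 (p = 2*31 = 62)
d = 529 (d = (62 - 85)² = (-23)² = 529)
Z(R(2, 5)) - d = 1/(((3*5))*(7 + 3*5)) - 1*529 = 1/(15*(7 + 15)) - 529 = (1/15)/22 - 529 = (1/15)*(1/22) - 529 = 1/330 - 529 = -174569/330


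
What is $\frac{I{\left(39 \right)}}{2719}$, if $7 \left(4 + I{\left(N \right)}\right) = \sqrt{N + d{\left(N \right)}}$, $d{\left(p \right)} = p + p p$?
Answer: $- \frac{4}{2719} + \frac{\sqrt{1599}}{19033} \approx 0.00062983$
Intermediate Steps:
$d{\left(p \right)} = p + p^{2}$
$I{\left(N \right)} = -4 + \frac{\sqrt{N + N \left(1 + N\right)}}{7}$
$\frac{I{\left(39 \right)}}{2719} = \frac{-4 + \frac{\sqrt{39 \left(2 + 39\right)}}{7}}{2719} = \left(-4 + \frac{\sqrt{39 \cdot 41}}{7}\right) \frac{1}{2719} = \left(-4 + \frac{\sqrt{1599}}{7}\right) \frac{1}{2719} = - \frac{4}{2719} + \frac{\sqrt{1599}}{19033}$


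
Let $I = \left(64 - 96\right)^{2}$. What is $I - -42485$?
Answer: $43509$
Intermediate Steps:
$I = 1024$ ($I = \left(-32\right)^{2} = 1024$)
$I - -42485 = 1024 - -42485 = 1024 + 42485 = 43509$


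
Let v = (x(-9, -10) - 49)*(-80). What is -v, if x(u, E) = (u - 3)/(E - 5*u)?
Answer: -27632/7 ≈ -3947.4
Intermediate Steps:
x(u, E) = (-3 + u)/(E - 5*u)
v = 27632/7 (v = ((-3 - 9)/(-10 - 5*(-9)) - 49)*(-80) = (-12/(-10 + 45) - 49)*(-80) = (-12/35 - 49)*(-80) = -1727/35*(-80) = 27632/7 ≈ 3947.4)
-v = -1*27632/7 = -27632/7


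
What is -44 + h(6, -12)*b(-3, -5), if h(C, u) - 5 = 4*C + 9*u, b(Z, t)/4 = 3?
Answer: -992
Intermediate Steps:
b(Z, t) = 12 (b(Z, t) = 4*3 = 12)
h(C, u) = 5 + 4*C + 9*u (h(C, u) = 5 + (4*C + 9*u) = 5 + 4*C + 9*u)
-44 + h(6, -12)*b(-3, -5) = -44 + (5 + 4*6 + 9*(-12))*12 = -44 + (5 + 24 - 108)*12 = -44 - 79*12 = -44 - 948 = -992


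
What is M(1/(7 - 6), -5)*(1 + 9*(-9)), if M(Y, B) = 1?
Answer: -80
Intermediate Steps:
M(1/(7 - 6), -5)*(1 + 9*(-9)) = 1*(1 + 9*(-9)) = 1*(1 - 81) = 1*(-80) = -80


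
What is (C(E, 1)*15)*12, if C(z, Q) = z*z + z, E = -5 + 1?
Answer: 2160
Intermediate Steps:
E = -4
C(z, Q) = z + z² (C(z, Q) = z² + z = z + z²)
(C(E, 1)*15)*12 = (-4*(1 - 4)*15)*12 = (-4*(-3)*15)*12 = (12*15)*12 = 180*12 = 2160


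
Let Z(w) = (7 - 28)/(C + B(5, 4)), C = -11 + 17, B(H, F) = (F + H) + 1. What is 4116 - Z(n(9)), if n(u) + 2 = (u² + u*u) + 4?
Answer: 65877/16 ≈ 4117.3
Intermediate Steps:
n(u) = 2 + 2*u² (n(u) = -2 + ((u² + u*u) + 4) = -2 + ((u² + u²) + 4) = -2 + (2*u² + 4) = -2 + (4 + 2*u²) = 2 + 2*u²)
B(H, F) = 1 + F + H
C = 6
Z(w) = -21/16 (Z(w) = (7 - 28)/(6 + (1 + 4 + 5)) = -21/(6 + 10) = -21/16)
4116 - Z(n(9)) = 4116 - 1*(-21/16) = 4116 + 21/16 = 65877/16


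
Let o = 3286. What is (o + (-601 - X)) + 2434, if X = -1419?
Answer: 6538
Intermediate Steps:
(o + (-601 - X)) + 2434 = (3286 + (-601 - 1*(-1419))) + 2434 = (3286 + (-601 + 1419)) + 2434 = (3286 + 818) + 2434 = 4104 + 2434 = 6538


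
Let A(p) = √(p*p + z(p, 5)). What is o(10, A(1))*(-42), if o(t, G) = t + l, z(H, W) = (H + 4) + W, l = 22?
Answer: -1344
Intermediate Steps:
z(H, W) = 4 + H + W (z(H, W) = (4 + H) + W = 4 + H + W)
A(p) = √(9 + p + p²) (A(p) = √(p*p + (4 + p + 5)) = √(p² + (9 + p)) = √(9 + p + p²))
o(t, G) = 22 + t (o(t, G) = t + 22 = 22 + t)
o(10, A(1))*(-42) = (22 + 10)*(-42) = 32*(-42) = -1344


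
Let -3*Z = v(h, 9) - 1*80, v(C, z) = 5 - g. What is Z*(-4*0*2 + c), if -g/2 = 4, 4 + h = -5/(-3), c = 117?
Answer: 2613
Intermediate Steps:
h = -7/3 (h = -4 - 5/(-3) = -4 - 5*(-⅓) = -4 + 5/3 = -7/3 ≈ -2.3333)
g = -8 (g = -2*4 = -8)
v(C, z) = 13 (v(C, z) = 5 - 1*(-8) = 5 + 8 = 13)
Z = 67/3 (Z = -(13 - 1*80)/3 = -(13 - 80)/3 = -⅓*(-67) = 67/3 ≈ 22.333)
Z*(-4*0*2 + c) = 67*(-4*0*2 + 117)/3 = 67*(0*2 + 117)/3 = 67*(0 + 117)/3 = (67/3)*117 = 2613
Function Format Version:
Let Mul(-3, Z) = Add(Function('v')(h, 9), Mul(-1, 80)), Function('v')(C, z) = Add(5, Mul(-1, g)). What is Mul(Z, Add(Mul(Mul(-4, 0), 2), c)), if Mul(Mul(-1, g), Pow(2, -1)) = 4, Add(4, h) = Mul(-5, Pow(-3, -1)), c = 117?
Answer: 2613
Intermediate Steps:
h = Rational(-7, 3) (h = Add(-4, Mul(-5, Pow(-3, -1))) = Add(-4, Mul(-5, Rational(-1, 3))) = Add(-4, Rational(5, 3)) = Rational(-7, 3) ≈ -2.3333)
g = -8 (g = Mul(-2, 4) = -8)
Function('v')(C, z) = 13 (Function('v')(C, z) = Add(5, Mul(-1, -8)) = Add(5, 8) = 13)
Z = Rational(67, 3) (Z = Mul(Rational(-1, 3), Add(13, Mul(-1, 80))) = Mul(Rational(-1, 3), Add(13, -80)) = Mul(Rational(-1, 3), -67) = Rational(67, 3) ≈ 22.333)
Mul(Z, Add(Mul(Mul(-4, 0), 2), c)) = Mul(Rational(67, 3), Add(Mul(Mul(-4, 0), 2), 117)) = Mul(Rational(67, 3), Add(Mul(0, 2), 117)) = Mul(Rational(67, 3), Add(0, 117)) = Mul(Rational(67, 3), 117) = 2613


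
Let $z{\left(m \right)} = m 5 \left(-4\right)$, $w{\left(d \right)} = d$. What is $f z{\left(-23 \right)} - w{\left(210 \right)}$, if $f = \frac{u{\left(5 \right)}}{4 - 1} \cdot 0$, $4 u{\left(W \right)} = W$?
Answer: $-210$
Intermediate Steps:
$u{\left(W \right)} = \frac{W}{4}$
$f = 0$ ($f = \frac{\frac{1}{4} \cdot 5}{4 - 1} \cdot 0 = \frac{5}{4 \cdot 3} \cdot 0 = \frac{5}{4} \cdot \frac{1}{3} \cdot 0 = \frac{5}{12} \cdot 0 = 0$)
$z{\left(m \right)} = - 20 m$ ($z{\left(m \right)} = 5 m \left(-4\right) = - 20 m$)
$f z{\left(-23 \right)} - w{\left(210 \right)} = 0 \left(\left(-20\right) \left(-23\right)\right) - 210 = 0 \cdot 460 - 210 = 0 - 210 = -210$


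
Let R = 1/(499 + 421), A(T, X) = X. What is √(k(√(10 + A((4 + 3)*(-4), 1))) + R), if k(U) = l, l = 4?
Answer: 3*√94070/460 ≈ 2.0003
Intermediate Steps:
k(U) = 4
R = 1/920 ≈ 0.0010870
√(k(√(10 + A((4 + 3)*(-4), 1))) + R) = √(4 + 1/920) = √(3681/920) = 3*√94070/460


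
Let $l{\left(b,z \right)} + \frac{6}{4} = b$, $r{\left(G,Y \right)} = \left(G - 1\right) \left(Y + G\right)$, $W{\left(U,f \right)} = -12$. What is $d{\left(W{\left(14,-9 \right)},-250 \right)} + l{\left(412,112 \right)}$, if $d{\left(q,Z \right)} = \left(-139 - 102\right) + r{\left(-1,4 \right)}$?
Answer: $\frac{327}{2} \approx 163.5$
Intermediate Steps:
$r{\left(G,Y \right)} = \left(-1 + G\right) \left(G + Y\right)$
$l{\left(b,z \right)} = - \frac{3}{2} + b$
$d{\left(q,Z \right)} = -247$ ($d{\left(q,Z \right)} = \left(-139 - 102\right) - \left(7 - 1\right) = \left(-139 - 102\right) + \left(1 + 1 - 4 - 4\right) = -241 - 6 = -247$)
$d{\left(W{\left(14,-9 \right)},-250 \right)} + l{\left(412,112 \right)} = -247 + \left(- \frac{3}{2} + 412\right) = -247 + \frac{821}{2} = \frac{327}{2}$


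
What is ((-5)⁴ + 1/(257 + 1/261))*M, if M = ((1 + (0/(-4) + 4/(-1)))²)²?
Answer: 3395844891/67078 ≈ 50625.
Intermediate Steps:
M = 81 (M = ((1 + (0*(-¼) + 4*(-1)))²)² = ((1 + (0 - 4))²)² = ((1 - 4)²)² = ((-3)²)² = 9² = 81)
((-5)⁴ + 1/(257 + 1/261))*M = ((-5)⁴ + 1/(257 + 1/261))*81 = (625 + 1/(257 + 1/261))*81 = (625 + 1/(67078/261))*81 = (625 + 261/67078)*81 = (41924011/67078)*81 = 3395844891/67078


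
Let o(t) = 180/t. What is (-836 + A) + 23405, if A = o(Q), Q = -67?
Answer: 1511943/67 ≈ 22566.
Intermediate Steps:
A = -180/67 (A = 180/(-67) = 180*(-1/67) = -180/67 ≈ -2.6866)
(-836 + A) + 23405 = (-836 - 180/67) + 23405 = -56192/67 + 23405 = 1511943/67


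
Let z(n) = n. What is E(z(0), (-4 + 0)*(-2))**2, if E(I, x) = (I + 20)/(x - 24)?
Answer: 25/16 ≈ 1.5625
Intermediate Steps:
E(I, x) = (20 + I)/(-24 + x)
E(z(0), (-4 + 0)*(-2))**2 = ((20 + 0)/(-24 + (-4 + 0)*(-2)))**2 = (20/(-24 - 4*(-2)))**2 = (20/(-24 + 8))**2 = (20/(-16))**2 = (-1/16*20)**2 = (-5/4)**2 = 25/16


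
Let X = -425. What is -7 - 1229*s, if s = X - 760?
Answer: 1456358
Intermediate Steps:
s = -1185 (s = -425 - 760 = -1185)
-7 - 1229*s = -7 - 1229*(-1185) = -7 + 1456365 = 1456358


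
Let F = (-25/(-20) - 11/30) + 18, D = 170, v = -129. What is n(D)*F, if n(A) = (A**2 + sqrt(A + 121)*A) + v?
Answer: 32597543/60 + 19261*sqrt(291)/6 ≈ 5.9805e+5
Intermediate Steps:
F = 1133/60 (F = (-25*(-1/20) - 11*1/30) + 18 = (5/4 - 11/30) + 18 = 53/60 + 18 = 1133/60 ≈ 18.883)
n(A) = -129 + A**2 + A*sqrt(121 + A) (n(A) = (A**2 + sqrt(A + 121)*A) - 129 = (A**2 + sqrt(121 + A)*A) - 129 = (A**2 + A*sqrt(121 + A)) - 129 = -129 + A**2 + A*sqrt(121 + A))
n(D)*F = (-129 + 170**2 + 170*sqrt(121 + 170))*(1133/60) = (-129 + 28900 + 170*sqrt(291))*(1133/60) = (28771 + 170*sqrt(291))*(1133/60) = 32597543/60 + 19261*sqrt(291)/6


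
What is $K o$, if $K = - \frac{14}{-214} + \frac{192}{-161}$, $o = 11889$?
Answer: $- \frac{230848713}{17227} \approx -13400.0$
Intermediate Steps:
$K = - \frac{19417}{17227}$ ($K = \left(-14\right) \left(- \frac{1}{214}\right) + 192 \left(- \frac{1}{161}\right) = \frac{7}{107} - \frac{192}{161} = - \frac{19417}{17227} \approx -1.1271$)
$K o = \left(- \frac{19417}{17227}\right) 11889 = - \frac{230848713}{17227}$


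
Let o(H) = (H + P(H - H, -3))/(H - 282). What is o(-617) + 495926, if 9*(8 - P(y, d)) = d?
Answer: 1337514248/2697 ≈ 4.9593e+5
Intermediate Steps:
P(y, d) = 8 - d/9
o(H) = (25/3 + H)/(-282 + H) (o(H) = (H + (8 - ⅑*(-3)))/(H - 282) = (H + (8 + ⅓))/(-282 + H) = (H + 25/3)/(-282 + H) = (25/3 + H)/(-282 + H))
o(-617) + 495926 = (25/3 - 617)/(-282 - 617) + 495926 = -1826/3/(-899) + 495926 = -1/899*(-1826/3) + 495926 = 1826/2697 + 495926 = 1337514248/2697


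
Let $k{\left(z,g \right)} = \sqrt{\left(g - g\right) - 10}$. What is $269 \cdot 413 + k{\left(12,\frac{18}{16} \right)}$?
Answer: $111097 + i \sqrt{10} \approx 1.111 \cdot 10^{5} + 3.1623 i$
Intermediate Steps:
$k{\left(z,g \right)} = i \sqrt{10}$ ($k{\left(z,g \right)} = \sqrt{0 - 10} = \sqrt{-10} = i \sqrt{10}$)
$269 \cdot 413 + k{\left(12,\frac{18}{16} \right)} = 269 \cdot 413 + i \sqrt{10} = 111097 + i \sqrt{10}$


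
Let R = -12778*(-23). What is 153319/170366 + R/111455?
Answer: 67157714349/18988142530 ≈ 3.5368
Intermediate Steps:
R = 293894
153319/170366 + R/111455 = 153319/170366 + 293894/111455 = 67157714349/18988142530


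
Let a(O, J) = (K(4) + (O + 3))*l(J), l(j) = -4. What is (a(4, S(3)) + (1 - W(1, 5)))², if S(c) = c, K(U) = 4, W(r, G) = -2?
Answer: 1681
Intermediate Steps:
a(O, J) = -28 - 4*O (a(O, J) = (4 + (O + 3))*(-4) = (4 + (3 + O))*(-4) = (7 + O)*(-4) = -28 - 4*O)
(a(4, S(3)) + (1 - W(1, 5)))² = ((-28 - 4*4) + (1 - 1*(-2)))² = ((-28 - 16) + (1 + 2))² = (-44 + 3)² = (-41)² = 1681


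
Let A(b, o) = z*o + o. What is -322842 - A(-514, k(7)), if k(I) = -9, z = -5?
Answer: -322878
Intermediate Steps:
A(b, o) = -4*o (A(b, o) = -5*o + o = -4*o)
-322842 - A(-514, k(7)) = -322842 - (-4)*(-9) = -322842 - 1*36 = -322842 - 36 = -322878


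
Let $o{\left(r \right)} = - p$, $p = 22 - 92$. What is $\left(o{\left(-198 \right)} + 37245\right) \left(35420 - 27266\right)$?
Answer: $304266510$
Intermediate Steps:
$p = -70$
$o{\left(r \right)} = 70$ ($o{\left(r \right)} = \left(-1\right) \left(-70\right) = 70$)
$\left(o{\left(-198 \right)} + 37245\right) \left(35420 - 27266\right) = \left(70 + 37245\right) \left(35420 - 27266\right) = 37315 \cdot 8154 = 304266510$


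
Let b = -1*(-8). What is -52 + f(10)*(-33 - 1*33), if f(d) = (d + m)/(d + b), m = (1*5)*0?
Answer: -266/3 ≈ -88.667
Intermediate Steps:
b = 8
m = 0 (m = 5*0 = 0)
f(d) = d/(8 + d) (f(d) = (d + 0)/(d + 8) = d/(8 + d))
-52 + f(10)*(-33 - 1*33) = -52 + (10/(8 + 10))*(-33 - 1*33) = -52 + (10/18)*(-33 - 33) = -52 + (10*(1/18))*(-66) = -52 + (5/9)*(-66) = -52 - 110/3 = -266/3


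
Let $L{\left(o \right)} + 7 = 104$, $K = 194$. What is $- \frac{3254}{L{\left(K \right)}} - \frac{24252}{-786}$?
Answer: $- \frac{34200}{12707} \approx -2.6914$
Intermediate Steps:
$L{\left(o \right)} = 97$ ($L{\left(o \right)} = -7 + 104 = 97$)
$- \frac{3254}{L{\left(K \right)}} - \frac{24252}{-786} = - \frac{3254}{97} - \frac{24252}{-786} = \left(-3254\right) \frac{1}{97} - - \frac{4042}{131} = - \frac{3254}{97} + \frac{4042}{131} = - \frac{34200}{12707}$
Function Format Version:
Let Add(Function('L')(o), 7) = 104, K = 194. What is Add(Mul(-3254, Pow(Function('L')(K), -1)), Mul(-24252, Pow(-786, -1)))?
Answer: Rational(-34200, 12707) ≈ -2.6914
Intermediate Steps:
Function('L')(o) = 97 (Function('L')(o) = Add(-7, 104) = 97)
Add(Mul(-3254, Pow(Function('L')(K), -1)), Mul(-24252, Pow(-786, -1))) = Add(Mul(-3254, Pow(97, -1)), Mul(-24252, Pow(-786, -1))) = Add(Mul(-3254, Rational(1, 97)), Mul(-24252, Rational(-1, 786))) = Add(Rational(-3254, 97), Rational(4042, 131)) = Rational(-34200, 12707)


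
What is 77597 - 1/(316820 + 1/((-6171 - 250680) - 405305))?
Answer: 16278629526660487/209784263919 ≈ 77597.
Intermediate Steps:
77597 - 1/(316820 + 1/((-6171 - 250680) - 405305)) = 77597 - 1/(316820 + 1/(-256851 - 405305)) = 77597 - 1/(316820 + 1/(-662156)) = 77597 - 1/(316820 - 1/662156) = 77597 - 1/209784263919/662156 = 77597 - 1*662156/209784263919 = 77597 - 662156/209784263919 = 16278629526660487/209784263919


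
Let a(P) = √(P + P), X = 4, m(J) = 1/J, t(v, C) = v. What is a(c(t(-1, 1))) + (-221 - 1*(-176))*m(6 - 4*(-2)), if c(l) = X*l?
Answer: -45/14 + 2*I*√2 ≈ -3.2143 + 2.8284*I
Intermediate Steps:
c(l) = 4*l
a(P) = √2*√P (a(P) = √(2*P) = √2*√P)
a(c(t(-1, 1))) + (-221 - 1*(-176))*m(6 - 4*(-2)) = √2*√(4*(-1)) + (-221 - 1*(-176))/(6 - 4*(-2)) = √2*√(-4) + (-221 + 176)/(6 + 8) = √2*(2*I) - 45/14 = 2*I*√2 - 45*1/14 = 2*I*√2 - 45/14 = -45/14 + 2*I*√2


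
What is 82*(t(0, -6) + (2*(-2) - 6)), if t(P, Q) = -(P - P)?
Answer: -820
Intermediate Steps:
t(P, Q) = 0 (t(P, Q) = -1*0 = 0)
82*(t(0, -6) + (2*(-2) - 6)) = 82*(0 + (2*(-2) - 6)) = 82*(0 + (-4 - 6)) = 82*(0 - 10) = 82*(-10) = -820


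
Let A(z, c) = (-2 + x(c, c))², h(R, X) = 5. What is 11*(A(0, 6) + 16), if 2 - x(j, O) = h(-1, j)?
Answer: 451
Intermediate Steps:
x(j, O) = -3 (x(j, O) = 2 - 1*5 = 2 - 5 = -3)
A(z, c) = 25 (A(z, c) = (-2 - 3)² = (-5)² = 25)
11*(A(0, 6) + 16) = 11*(25 + 16) = 11*41 = 451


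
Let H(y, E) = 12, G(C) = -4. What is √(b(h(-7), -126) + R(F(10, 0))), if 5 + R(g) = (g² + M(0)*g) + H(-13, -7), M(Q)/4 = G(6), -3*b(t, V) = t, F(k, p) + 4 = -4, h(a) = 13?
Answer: 2*√438/3 ≈ 13.952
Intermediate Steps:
F(k, p) = -8 (F(k, p) = -4 - 4 = -8)
b(t, V) = -t/3
M(Q) = -16 (M(Q) = 4*(-4) = -16)
R(g) = 7 + g² - 16*g (R(g) = -5 + ((g² - 16*g) + 12) = -5 + (12 + g² - 16*g) = 7 + g² - 16*g)
√(b(h(-7), -126) + R(F(10, 0))) = √(-⅓*13 + (7 + (-8)² - 16*(-8))) = √(-13/3 + (7 + 64 + 128)) = √(-13/3 + 199) = √(584/3) = 2*√438/3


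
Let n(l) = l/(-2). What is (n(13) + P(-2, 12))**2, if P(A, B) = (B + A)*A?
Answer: 2809/4 ≈ 702.25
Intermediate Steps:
n(l) = -l/2 (n(l) = l*(-1/2) = -l/2)
P(A, B) = A*(A + B) (P(A, B) = (A + B)*A = A*(A + B))
(n(13) + P(-2, 12))**2 = (-1/2*13 - 2*(-2 + 12))**2 = (-13/2 - 2*10)**2 = (-13/2 - 20)**2 = (-53/2)**2 = 2809/4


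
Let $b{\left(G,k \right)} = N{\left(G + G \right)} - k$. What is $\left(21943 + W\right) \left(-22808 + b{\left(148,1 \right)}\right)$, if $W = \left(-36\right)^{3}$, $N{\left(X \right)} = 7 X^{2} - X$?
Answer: $-14585785591$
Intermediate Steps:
$N{\left(X \right)} = - X + 7 X^{2}$
$b{\left(G,k \right)} = - k + 2 G \left(-1 + 14 G\right)$ ($b{\left(G,k \right)} = \left(G + G\right) \left(-1 + 7 \left(G + G\right)\right) - k = 2 G \left(-1 + 7 \cdot 2 G\right) - k = 2 G \left(-1 + 14 G\right) - k = - k + 2 G \left(-1 + 14 G\right)$)
$W = -46656$
$\left(21943 + W\right) \left(-22808 + b{\left(148,1 \right)}\right) = \left(21943 - 46656\right) \left(-22808 + \left(\left(-1\right) 1 + 2 \cdot 148 \left(-1 + 14 \cdot 148\right)\right)\right) = - 24713 \left(-22808 - \left(1 - 296 \left(-1 + 2072\right)\right)\right) = - 24713 \left(-22808 - \left(1 - 613016\right)\right) = - 24713 \left(-22808 + \left(-1 + 613016\right)\right) = - 24713 \left(-22808 + 613015\right) = \left(-24713\right) 590207 = -14585785591$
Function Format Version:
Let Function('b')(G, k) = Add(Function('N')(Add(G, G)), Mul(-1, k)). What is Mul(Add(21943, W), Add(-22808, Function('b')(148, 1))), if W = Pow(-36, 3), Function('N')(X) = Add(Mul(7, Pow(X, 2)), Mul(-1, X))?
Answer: -14585785591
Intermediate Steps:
Function('N')(X) = Add(Mul(-1, X), Mul(7, Pow(X, 2)))
Function('b')(G, k) = Add(Mul(-1, k), Mul(2, G, Add(-1, Mul(14, G)))) (Function('b')(G, k) = Add(Mul(Add(G, G), Add(-1, Mul(7, Add(G, G)))), Mul(-1, k)) = Add(Mul(Mul(2, G), Add(-1, Mul(7, Mul(2, G)))), Mul(-1, k)) = Add(Mul(Mul(2, G), Add(-1, Mul(14, G))), Mul(-1, k)) = Add(Mul(2, G, Add(-1, Mul(14, G))), Mul(-1, k)) = Add(Mul(-1, k), Mul(2, G, Add(-1, Mul(14, G)))))
W = -46656
Mul(Add(21943, W), Add(-22808, Function('b')(148, 1))) = Mul(Add(21943, -46656), Add(-22808, Add(Mul(-1, 1), Mul(2, 148, Add(-1, Mul(14, 148)))))) = Mul(-24713, Add(-22808, Add(-1, Mul(2, 148, Add(-1, 2072))))) = Mul(-24713, Add(-22808, Add(-1, Mul(2, 148, 2071)))) = Mul(-24713, Add(-22808, Add(-1, 613016))) = Mul(-24713, Add(-22808, 613015)) = Mul(-24713, 590207) = -14585785591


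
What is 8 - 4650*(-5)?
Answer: 23258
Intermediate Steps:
8 - 4650*(-5) = 8 - 155*(-150) = 8 + 23250 = 23258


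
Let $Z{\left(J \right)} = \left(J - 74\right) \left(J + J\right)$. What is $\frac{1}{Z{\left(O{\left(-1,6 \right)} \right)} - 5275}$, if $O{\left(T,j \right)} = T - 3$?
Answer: $- \frac{1}{4651} \approx -0.00021501$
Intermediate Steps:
$O{\left(T,j \right)} = -3 + T$
$Z{\left(J \right)} = 2 J \left(-74 + J\right)$ ($Z{\left(J \right)} = \left(-74 + J\right) 2 J = 2 J \left(-74 + J\right)$)
$\frac{1}{Z{\left(O{\left(-1,6 \right)} \right)} - 5275} = \frac{1}{2 \left(-3 - 1\right) \left(-74 - 4\right) - 5275} = \frac{1}{2 \left(-4\right) \left(-74 - 4\right) - 5275} = \frac{1}{2 \left(-4\right) \left(-78\right) - 5275} = \frac{1}{624 - 5275} = \frac{1}{-4651} = - \frac{1}{4651}$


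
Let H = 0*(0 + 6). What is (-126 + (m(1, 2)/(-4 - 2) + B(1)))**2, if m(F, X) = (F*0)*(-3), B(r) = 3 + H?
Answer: 15129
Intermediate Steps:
H = 0 (H = 0*6 = 0)
B(r) = 3 (B(r) = 3 + 0 = 3)
m(F, X) = 0 (m(F, X) = 0*(-3) = 0)
(-126 + (m(1, 2)/(-4 - 2) + B(1)))**2 = (-126 + (0/(-4 - 2) + 3))**2 = (-126 + (0/(-6) + 3))**2 = (-126 + (0*(-1/6) + 3))**2 = (-126 + (0 + 3))**2 = (-126 + 3)**2 = (-123)**2 = 15129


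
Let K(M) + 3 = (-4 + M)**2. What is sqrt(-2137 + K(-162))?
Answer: 6*sqrt(706) ≈ 159.42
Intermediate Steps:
K(M) = -3 + (-4 + M)**2
sqrt(-2137 + K(-162)) = sqrt(-2137 + (-3 + (-4 - 162)**2)) = sqrt(-2137 + (-3 + (-166)**2)) = sqrt(-2137 + (-3 + 27556)) = sqrt(-2137 + 27553) = sqrt(25416) = 6*sqrt(706)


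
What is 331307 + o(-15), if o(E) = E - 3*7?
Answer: 331271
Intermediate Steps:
o(E) = -21 + E (o(E) = E - 21 = -21 + E)
331307 + o(-15) = 331307 + (-21 - 15) = 331307 - 36 = 331271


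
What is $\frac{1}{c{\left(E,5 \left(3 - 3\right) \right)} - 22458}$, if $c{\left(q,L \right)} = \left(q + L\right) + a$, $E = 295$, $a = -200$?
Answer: $- \frac{1}{22363} \approx -4.4717 \cdot 10^{-5}$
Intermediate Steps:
$c{\left(q,L \right)} = -200 + L + q$ ($c{\left(q,L \right)} = \left(q + L\right) - 200 = \left(L + q\right) - 200 = -200 + L + q$)
$\frac{1}{c{\left(E,5 \left(3 - 3\right) \right)} - 22458} = \frac{1}{\left(-200 + 5 \left(3 - 3\right) + 295\right) - 22458} = \frac{1}{\left(-200 + 5 \cdot 0 + 295\right) - 22458} = \frac{1}{\left(-200 + 0 + 295\right) - 22458} = \frac{1}{95 - 22458} = \frac{1}{-22363} = - \frac{1}{22363}$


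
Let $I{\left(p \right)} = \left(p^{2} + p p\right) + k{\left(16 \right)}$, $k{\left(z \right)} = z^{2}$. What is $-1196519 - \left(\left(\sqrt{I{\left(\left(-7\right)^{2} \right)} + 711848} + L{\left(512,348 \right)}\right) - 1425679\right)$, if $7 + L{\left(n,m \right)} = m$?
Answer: $228819 - 31 \sqrt{746} \approx 2.2797 \cdot 10^{5}$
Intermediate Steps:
$L{\left(n,m \right)} = -7 + m$
$I{\left(p \right)} = 256 + 2 p^{2}$ ($I{\left(p \right)} = \left(p^{2} + p p\right) + 16^{2} = \left(p^{2} + p^{2}\right) + 256 = 2 p^{2} + 256 = 256 + 2 p^{2}$)
$-1196519 - \left(\left(\sqrt{I{\left(\left(-7\right)^{2} \right)} + 711848} + L{\left(512,348 \right)}\right) - 1425679\right) = -1196519 - \left(\left(\sqrt{\left(256 + 2 \left(\left(-7\right)^{2}\right)^{2}\right) + 711848} + \left(-7 + 348\right)\right) - 1425679\right) = -1196519 - \left(\left(\sqrt{\left(256 + 2 \cdot 49^{2}\right) + 711848} + 341\right) - 1425679\right) = -1196519 - \left(\left(\sqrt{\left(256 + 2 \cdot 2401\right) + 711848} + 341\right) - 1425679\right) = -1196519 - \left(\left(\sqrt{\left(256 + 4802\right) + 711848} + 341\right) - 1425679\right) = -1196519 - \left(\left(\sqrt{5058 + 711848} + 341\right) - 1425679\right) = -1196519 - \left(\left(\sqrt{716906} + 341\right) - 1425679\right) = -1196519 - \left(\left(31 \sqrt{746} + 341\right) - 1425679\right) = -1196519 - \left(\left(341 + 31 \sqrt{746}\right) - 1425679\right) = -1196519 - \left(-1425338 + 31 \sqrt{746}\right) = -1196519 + \left(1425338 - 31 \sqrt{746}\right) = 228819 - 31 \sqrt{746}$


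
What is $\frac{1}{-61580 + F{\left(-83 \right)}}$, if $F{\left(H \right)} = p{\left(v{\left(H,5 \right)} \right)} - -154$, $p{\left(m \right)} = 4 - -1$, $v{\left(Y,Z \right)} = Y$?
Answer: $- \frac{1}{61421} \approx -1.6281 \cdot 10^{-5}$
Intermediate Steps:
$p{\left(m \right)} = 5$ ($p{\left(m \right)} = 4 + 1 = 5$)
$F{\left(H \right)} = 159$ ($F{\left(H \right)} = 5 - -154 = 5 + 154 = 159$)
$\frac{1}{-61580 + F{\left(-83 \right)}} = \frac{1}{-61580 + 159} = \frac{1}{-61421} = - \frac{1}{61421}$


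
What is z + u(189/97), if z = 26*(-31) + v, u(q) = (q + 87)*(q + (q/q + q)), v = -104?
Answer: -4463890/9409 ≈ -474.43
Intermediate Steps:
u(q) = (1 + 2*q)*(87 + q) (u(q) = (87 + q)*(q + (1 + q)) = (87 + q)*(1 + 2*q) = (1 + 2*q)*(87 + q))
z = -910 (z = 26*(-31) - 104 = -806 - 104 = -910)
z + u(189/97) = -910 + (87 + 2*(189/97)**2 + 175*(189/97)) = -910 + (87 + 2*(35721/9409) + 33075/97) = -910 + (87 + 71442/9409 + 33075/97) = -910 + 4098300/9409 = -4463890/9409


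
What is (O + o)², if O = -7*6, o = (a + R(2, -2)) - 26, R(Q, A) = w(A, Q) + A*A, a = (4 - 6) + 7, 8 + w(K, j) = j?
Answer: 4225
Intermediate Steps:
w(K, j) = -8 + j
a = 5 (a = -2 + 7 = 5)
R(Q, A) = -8 + Q + A² (R(Q, A) = (-8 + Q) + A*A = (-8 + Q) + A² = -8 + Q + A²)
o = -23 (o = (5 + (-8 + 2 + (-2)²)) - 26 = (5 + (-8 + 2 + 4)) - 26 = (5 - 2) - 26 = 3 - 26 = -23)
O = -42
(O + o)² = (-42 - 23)² = (-65)² = 4225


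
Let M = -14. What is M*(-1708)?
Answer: 23912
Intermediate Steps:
M*(-1708) = -14*(-1708) = 23912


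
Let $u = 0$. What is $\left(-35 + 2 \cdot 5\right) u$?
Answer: $0$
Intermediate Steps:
$\left(-35 + 2 \cdot 5\right) u = \left(-35 + 2 \cdot 5\right) 0 = \left(-35 + 10\right) 0 = \left(-25\right) 0 = 0$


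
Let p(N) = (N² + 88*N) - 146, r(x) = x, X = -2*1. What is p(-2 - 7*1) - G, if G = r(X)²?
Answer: -861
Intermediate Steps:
X = -2
p(N) = -146 + N² + 88*N
G = 4 (G = (-2)² = 4)
p(-2 - 7*1) - G = (-146 + (-2 - 7*1)² + 88*(-2 - 7*1)) - 1*4 = (-146 + (-2 - 7)² + 88*(-2 - 7)) - 4 = (-146 + (-9)² + 88*(-9)) - 4 = (-146 + 81 - 792) - 4 = -857 - 4 = -861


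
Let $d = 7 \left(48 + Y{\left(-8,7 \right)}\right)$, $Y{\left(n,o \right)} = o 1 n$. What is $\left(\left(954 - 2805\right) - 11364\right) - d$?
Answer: $-13159$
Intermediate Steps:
$Y{\left(n,o \right)} = n o$ ($Y{\left(n,o \right)} = o n = n o$)
$d = -56$ ($d = 7 \left(48 - 56\right) = 7 \left(-8\right) = -56$)
$\left(\left(954 - 2805\right) - 11364\right) - d = \left(\left(954 - 2805\right) - 11364\right) - -56 = \left(-1851 - 11364\right) + 56 = -13215 + 56 = -13159$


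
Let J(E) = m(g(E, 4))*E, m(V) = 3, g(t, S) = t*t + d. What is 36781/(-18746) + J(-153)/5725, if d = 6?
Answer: -219175639/107320850 ≈ -2.0422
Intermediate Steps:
g(t, S) = 6 + t² (g(t, S) = t*t + 6 = t² + 6 = 6 + t²)
J(E) = 3*E
36781/(-18746) + J(-153)/5725 = 36781/(-18746) + (3*(-153))/5725 = 36781*(-1/18746) - 459*1/5725 = -36781/18746 - 459/5725 = -219175639/107320850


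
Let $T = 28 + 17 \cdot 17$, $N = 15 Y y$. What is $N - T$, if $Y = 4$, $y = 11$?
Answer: $343$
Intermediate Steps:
$N = 660$ ($N = 15 \cdot 4 \cdot 11 = 60 \cdot 11 = 660$)
$T = 317$ ($T = 28 + 289 = 317$)
$N - T = 660 - 317 = 343$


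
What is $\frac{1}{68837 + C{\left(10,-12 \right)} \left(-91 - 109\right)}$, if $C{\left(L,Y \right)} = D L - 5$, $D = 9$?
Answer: $\frac{1}{51837} \approx 1.9291 \cdot 10^{-5}$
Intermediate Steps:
$C{\left(L,Y \right)} = -5 + 9 L$ ($C{\left(L,Y \right)} = 9 L - 5 = -5 + 9 L$)
$\frac{1}{68837 + C{\left(10,-12 \right)} \left(-91 - 109\right)} = \frac{1}{68837 + \left(-5 + 9 \cdot 10\right) \left(-91 - 109\right)} = \frac{1}{68837 + \left(-5 + 90\right) \left(-200\right)} = \frac{1}{68837 + 85 \left(-200\right)} = \frac{1}{68837 - 17000} = \frac{1}{51837}$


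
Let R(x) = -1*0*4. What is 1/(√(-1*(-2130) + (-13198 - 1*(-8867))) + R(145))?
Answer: -I*√2201/2201 ≈ -0.021315*I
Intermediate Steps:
R(x) = 0 (R(x) = 0*4 = 0)
1/(√(-1*(-2130) + (-13198 - 1*(-8867))) + R(145)) = 1/(√(-1*(-2130) + (-13198 - 1*(-8867))) + 0) = 1/(√(2130 + (-13198 + 8867)) + 0) = 1/(√(2130 - 4331) + 0) = 1/(√(-2201) + 0) = 1/(I*√2201 + 0) = 1/(I*√2201) = -I*√2201/2201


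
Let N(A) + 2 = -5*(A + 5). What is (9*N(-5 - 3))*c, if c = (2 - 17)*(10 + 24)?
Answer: -59670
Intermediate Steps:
c = -510 (c = -15*34 = -510)
N(A) = -27 - 5*A (N(A) = -2 - 5*(A + 5) = -2 - 5*(5 + A) = -2 + (-25 - 5*A) = -27 - 5*A)
(9*N(-5 - 3))*c = (9*(-27 - 5*(-5 - 3)))*(-510) = (9*(-27 - 5*(-8)))*(-510) = (9*(-27 + 40))*(-510) = (9*13)*(-510) = 117*(-510) = -59670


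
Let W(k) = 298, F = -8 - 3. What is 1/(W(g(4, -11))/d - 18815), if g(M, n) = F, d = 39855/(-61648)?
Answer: -39855/768242929 ≈ -5.1878e-5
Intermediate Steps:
F = -11
d = -39855/61648 (d = 39855*(-1/61648) = -39855/61648 ≈ -0.64649)
g(M, n) = -11
1/(W(g(4, -11))/d - 18815) = 1/(298/(-39855/61648) - 18815) = 1/(298*(-61648/39855) - 18815) = 1/(-18371104/39855 - 18815) = 1/(-768242929/39855) = -39855/768242929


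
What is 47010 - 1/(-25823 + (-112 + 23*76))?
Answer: 1137030871/24187 ≈ 47010.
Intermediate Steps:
47010 - 1/(-25823 + (-112 + 23*76)) = 47010 - 1/(-25823 + (-112 + 1748)) = 47010 - 1/(-25823 + 1636) = 47010 - 1/(-24187) = 47010 - 1*(-1/24187) = 47010 + 1/24187 = 1137030871/24187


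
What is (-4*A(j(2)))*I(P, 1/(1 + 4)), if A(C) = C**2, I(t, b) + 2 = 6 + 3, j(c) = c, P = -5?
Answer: -112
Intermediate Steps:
I(t, b) = 7 (I(t, b) = -2 + (6 + 3) = -2 + 9 = 7)
(-4*A(j(2)))*I(P, 1/(1 + 4)) = -4*2**2*7 = -4*4*7 = -16*7 = -112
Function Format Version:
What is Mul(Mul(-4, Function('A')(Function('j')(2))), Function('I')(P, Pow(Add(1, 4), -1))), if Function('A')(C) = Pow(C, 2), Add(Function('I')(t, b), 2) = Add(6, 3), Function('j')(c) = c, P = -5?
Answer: -112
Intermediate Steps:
Function('I')(t, b) = 7 (Function('I')(t, b) = Add(-2, Add(6, 3)) = Add(-2, 9) = 7)
Mul(Mul(-4, Function('A')(Function('j')(2))), Function('I')(P, Pow(Add(1, 4), -1))) = Mul(Mul(-4, Pow(2, 2)), 7) = Mul(Mul(-4, 4), 7) = Mul(-16, 7) = -112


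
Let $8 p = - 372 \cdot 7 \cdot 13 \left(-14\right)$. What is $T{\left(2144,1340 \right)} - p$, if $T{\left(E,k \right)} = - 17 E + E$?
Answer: $-93545$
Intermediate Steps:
$T{\left(E,k \right)} = - 16 E$
$p = 59241$ ($p = \frac{\left(-372\right) 7 \cdot 13 \left(-14\right)}{8} = \frac{\left(-372\right) 91 \left(-14\right)}{8} = \frac{\left(-372\right) \left(-1274\right)}{8} = \frac{1}{8} \cdot 473928 = 59241$)
$T{\left(2144,1340 \right)} - p = \left(-16\right) 2144 - 59241 = -34304 - 59241 = -93545$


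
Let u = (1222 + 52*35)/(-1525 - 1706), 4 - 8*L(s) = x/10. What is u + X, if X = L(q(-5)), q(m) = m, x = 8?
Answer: -972/1795 ≈ -0.54150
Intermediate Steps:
L(s) = 2/5 (L(s) = 1/2 - 1/10 = 2/5)
X = 2/5 ≈ 0.40000
u = -338/359 (u = (1222 + 1820)/(-3231) = 3042*(-1/3231) = -338/359 ≈ -0.94150)
u + X = -338/359 + 2/5 = -972/1795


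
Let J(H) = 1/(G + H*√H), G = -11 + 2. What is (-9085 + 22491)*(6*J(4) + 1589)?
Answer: 21221698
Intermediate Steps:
G = -9
J(H) = 1/(-9 + H^(3/2)) (J(H) = 1/(-9 + H*√H) = 1/(-9 + H^(3/2)))
(-9085 + 22491)*(6*J(4) + 1589) = (-9085 + 22491)*(6/(-9 + 4^(3/2)) + 1589) = 13406*(6/(-9 + 8) + 1589) = 13406*(6/(-1) + 1589) = 13406*(6*(-1) + 1589) = 13406*(-6 + 1589) = 13406*1583 = 21221698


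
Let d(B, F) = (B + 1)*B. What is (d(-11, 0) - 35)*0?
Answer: 0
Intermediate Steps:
d(B, F) = B*(1 + B) (d(B, F) = (1 + B)*B = B*(1 + B))
(d(-11, 0) - 35)*0 = (-11*(1 - 11) - 35)*0 = (-11*(-10) - 35)*0 = (110 - 35)*0 = 75*0 = 0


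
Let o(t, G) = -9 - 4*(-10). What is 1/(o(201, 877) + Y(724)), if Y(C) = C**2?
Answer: 1/524207 ≈ 1.9076e-6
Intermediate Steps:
o(t, G) = 31 (o(t, G) = -9 + 40 = 31)
1/(o(201, 877) + Y(724)) = 1/(31 + 724**2) = 1/(31 + 524176) = 1/524207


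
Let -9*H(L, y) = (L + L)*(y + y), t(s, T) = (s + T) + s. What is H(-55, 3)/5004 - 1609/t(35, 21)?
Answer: -6033572/341523 ≈ -17.667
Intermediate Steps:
t(s, T) = T + 2*s (t(s, T) = (T + s) + s = T + 2*s)
H(L, y) = -4*L*y/9 (H(L, y) = -(L + L)*(y + y)/9 = -2*L*2*y/9 = -4*L*y/9)
H(-55, 3)/5004 - 1609/t(35, 21) = -4/9*(-55)*3/5004 - 1609/(21 + 2*35) = (220/3)*(1/5004) - 1609/(21 + 70) = 55/3753 - 1609/91 = -6033572/341523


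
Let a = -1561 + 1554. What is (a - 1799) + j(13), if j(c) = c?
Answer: -1793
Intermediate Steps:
a = -7
(a - 1799) + j(13) = (-7 - 1799) + 13 = -1806 + 13 = -1793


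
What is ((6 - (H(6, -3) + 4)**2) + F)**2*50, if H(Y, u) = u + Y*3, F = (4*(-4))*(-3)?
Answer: 4712450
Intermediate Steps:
F = 48 (F = -16*(-3) = 48)
H(Y, u) = u + 3*Y
((6 - (H(6, -3) + 4)**2) + F)**2*50 = ((6 - ((-3 + 3*6) + 4)**2) + 48)**2*50 = ((6 - ((-3 + 18) + 4)**2) + 48)**2*50 = ((6 - (15 + 4)**2) + 48)**2*50 = ((6 - 1*19**2) + 48)**2*50 = ((6 - 1*361) + 48)**2*50 = ((6 - 361) + 48)**2*50 = (-355 + 48)**2*50 = (-307)**2*50 = 94249*50 = 4712450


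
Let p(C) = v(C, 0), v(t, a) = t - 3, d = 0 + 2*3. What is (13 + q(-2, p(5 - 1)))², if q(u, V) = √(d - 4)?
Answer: (13 + √2)² ≈ 207.77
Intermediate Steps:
d = 6 (d = 0 + 6 = 6)
v(t, a) = -3 + t
p(C) = -3 + C
q(u, V) = √2 (q(u, V) = √(6 - 4) = √2)
(13 + q(-2, p(5 - 1)))² = (13 + √2)²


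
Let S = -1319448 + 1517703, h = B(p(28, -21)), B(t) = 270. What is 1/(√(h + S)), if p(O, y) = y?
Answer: √7941/39705 ≈ 0.0022444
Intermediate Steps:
h = 270
S = 198255
1/(√(h + S)) = 1/(√(270 + 198255)) = 1/(√198525) = 1/(5*√7941) = √7941/39705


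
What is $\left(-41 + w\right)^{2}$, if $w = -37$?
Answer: $6084$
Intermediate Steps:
$\left(-41 + w\right)^{2} = \left(-41 - 37\right)^{2} = \left(-78\right)^{2} = 6084$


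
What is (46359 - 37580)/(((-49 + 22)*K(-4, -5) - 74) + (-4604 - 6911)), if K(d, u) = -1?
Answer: -8779/11562 ≈ -0.75930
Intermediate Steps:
(46359 - 37580)/(((-49 + 22)*K(-4, -5) - 74) + (-4604 - 6911)) = (46359 - 37580)/(((-49 + 22)*(-1) - 74) + (-4604 - 6911)) = 8779/((-27*(-1) - 74) - 11515) = 8779/((27 - 74) - 11515) = 8779/(-47 - 11515) = 8779/(-11562) = 8779*(-1/11562) = -8779/11562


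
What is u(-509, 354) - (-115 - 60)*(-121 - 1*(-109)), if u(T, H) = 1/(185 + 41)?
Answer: -474599/226 ≈ -2100.0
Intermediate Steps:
u(T, H) = 1/226
u(-509, 354) - (-115 - 60)*(-121 - 1*(-109)) = 1/226 - (-115 - 60)*(-121 - 1*(-109)) = 1/226 - (-175)*(-121 + 109) = 1/226 - (-175)*(-12) = 1/226 - 1*2100 = 1/226 - 2100 = -474599/226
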